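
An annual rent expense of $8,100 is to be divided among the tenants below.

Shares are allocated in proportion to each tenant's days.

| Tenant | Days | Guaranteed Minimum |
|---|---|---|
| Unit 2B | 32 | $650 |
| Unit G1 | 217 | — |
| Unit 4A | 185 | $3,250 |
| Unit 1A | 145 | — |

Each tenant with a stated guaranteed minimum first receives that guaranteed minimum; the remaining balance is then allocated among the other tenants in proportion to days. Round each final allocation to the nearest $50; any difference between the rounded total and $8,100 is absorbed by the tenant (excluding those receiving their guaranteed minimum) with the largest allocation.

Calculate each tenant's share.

Unit 2B: $650 · Unit G1: $2,500 · Unit 4A: $3,250 · Unit 1A: $1,700

Guaranteed amounts: Unit 2B $650; Unit 4A $3,250. Remaining pool $4,200.
Remaining pool split over remaining days 362: Unit G1 2,517.68 → $2,500; Unit 1A 1,682.32 → $1,700.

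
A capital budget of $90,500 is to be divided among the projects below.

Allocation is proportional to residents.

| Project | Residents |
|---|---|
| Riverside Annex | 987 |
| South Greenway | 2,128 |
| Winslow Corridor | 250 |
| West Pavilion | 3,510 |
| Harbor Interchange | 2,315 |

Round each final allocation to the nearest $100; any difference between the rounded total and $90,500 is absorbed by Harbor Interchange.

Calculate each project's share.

Total residents = 9,190.
Proportional shares: Riverside Annex 987/9,190 × $90,500 = 9,719.64; South Greenway 2,128/9,190 × $90,500 = 20,955.82; Winslow Corridor 250/9,190 × $90,500 = 2,461.92; West Pavilion 3,510/9,190 × $90,500 = 34,565.29; Harbor Interchange 2,315/9,190 × $90,500 = 22,797.33.
At nearest $100: Riverside Annex $9,700; South Greenway $21,000; Winslow Corridor $2,500; West Pavilion $34,600; Harbor Interchange $22,800. Sum = $90,600.
Difference $90,500 − $90,600 = −$100 applied to Harbor Interchange: Harbor Interchange becomes $22,700.

Riverside Annex: $9,700 | South Greenway: $21,000 | Winslow Corridor: $2,500 | West Pavilion: $34,600 | Harbor Interchange: $22,700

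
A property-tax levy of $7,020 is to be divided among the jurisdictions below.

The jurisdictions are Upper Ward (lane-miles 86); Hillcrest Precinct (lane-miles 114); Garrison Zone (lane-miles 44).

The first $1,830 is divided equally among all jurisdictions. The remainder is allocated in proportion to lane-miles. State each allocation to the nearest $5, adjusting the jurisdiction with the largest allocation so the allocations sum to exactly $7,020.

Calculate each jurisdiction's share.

First tranche $1,830 split equally: $610 each.
Remainder $5,190 by lane-miles (total 244): Upper Ward 1,829.26 → $1,830; Hillcrest Precinct 2,424.84 → $2,425; Garrison Zone 935.90 → $935.
Totals: Upper Ward $610 + $1,830 = $2,440; Hillcrest Precinct $610 + $2,425 = $3,035; Garrison Zone $610 + $935 = $1,545.

Upper Ward: $2,440 | Hillcrest Precinct: $3,035 | Garrison Zone: $1,545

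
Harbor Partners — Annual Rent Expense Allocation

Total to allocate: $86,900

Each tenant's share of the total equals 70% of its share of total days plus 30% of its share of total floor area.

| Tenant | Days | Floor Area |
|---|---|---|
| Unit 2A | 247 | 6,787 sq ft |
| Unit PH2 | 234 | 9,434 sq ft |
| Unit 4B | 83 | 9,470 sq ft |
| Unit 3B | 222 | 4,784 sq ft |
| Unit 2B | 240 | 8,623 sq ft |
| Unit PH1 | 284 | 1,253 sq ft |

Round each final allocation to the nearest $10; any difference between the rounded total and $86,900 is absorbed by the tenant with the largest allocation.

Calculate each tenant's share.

Unit 2A: $15,850 · Unit PH2: $16,960 · Unit 4B: $9,970 · Unit 3B: $13,400 · Unit 2B: $16,720 · Unit PH1: $14,000

Days total 1,310; floor area total 40,351.
Blended shares (70% days + 30% floor area): Unit 2A 0.1824; Unit PH2 0.1952; Unit 4B 0.1148; Unit 3B 0.1542; Unit 2B 0.1924; Unit PH1 0.1611.
Unrounded shares: Unit 2A 15,854.42; Unit PH2 16,960.94; Unit 4B 9,972.50; Unit 3B 13,399.45; Unit 2B 16,715.58; Unit PH1 13,997.11.
At nearest $10: Unit 2A $15,850; Unit PH2 $16,960; Unit 4B $9,970; Unit 3B $13,400; Unit 2B $16,720; Unit PH1 $14,000. Sum = $86,900.
Sum already equals the total — no adjustment.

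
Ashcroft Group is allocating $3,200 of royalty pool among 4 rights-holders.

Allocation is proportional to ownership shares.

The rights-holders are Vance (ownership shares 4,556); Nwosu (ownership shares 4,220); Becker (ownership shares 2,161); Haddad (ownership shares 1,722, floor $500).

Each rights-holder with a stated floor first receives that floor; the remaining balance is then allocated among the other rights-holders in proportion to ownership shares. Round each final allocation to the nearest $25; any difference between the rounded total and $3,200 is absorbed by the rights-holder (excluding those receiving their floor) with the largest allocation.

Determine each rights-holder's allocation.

Vance: $1,125 · Nwosu: $1,050 · Becker: $525 · Haddad: $500

Guaranteed amounts: Haddad $500. Balance $2,700.
Balance split over remaining ownership shares 10,937: Vance 1,124.73 → $1,125; Nwosu 1,041.78 → $1,050; Becker 533.48 → $525.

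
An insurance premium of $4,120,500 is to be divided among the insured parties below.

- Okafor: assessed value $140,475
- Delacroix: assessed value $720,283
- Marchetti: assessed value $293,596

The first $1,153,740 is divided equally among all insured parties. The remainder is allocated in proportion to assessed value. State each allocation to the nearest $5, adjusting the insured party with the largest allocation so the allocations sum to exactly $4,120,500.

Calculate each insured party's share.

First tranche $1,153,740 split equally: $384,580 each.
Remainder $2,966,760 by assessed value (total 1,154,354): Okafor 361,029.30 → $361,030; Delacroix 1,851,171.13 → $1,851,170; Marchetti 754,559.58 → $754,560.
Totals: Okafor $384,580 + $361,030 = $745,610; Delacroix $384,580 + $1,851,170 = $2,235,750; Marchetti $384,580 + $754,560 = $1,139,140.

Okafor: $745,610; Delacroix: $2,235,750; Marchetti: $1,139,140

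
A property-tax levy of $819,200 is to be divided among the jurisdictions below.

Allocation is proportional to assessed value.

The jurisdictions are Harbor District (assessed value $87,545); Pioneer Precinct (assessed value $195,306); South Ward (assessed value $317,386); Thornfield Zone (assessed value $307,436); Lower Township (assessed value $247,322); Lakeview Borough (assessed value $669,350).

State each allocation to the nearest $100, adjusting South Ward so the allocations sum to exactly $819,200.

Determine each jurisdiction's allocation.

Total assessed value = 1,824,345.
Unrounded shares: Harbor District 87,545/1,824,345 × $819,200 = 39,311.02; Pioneer Precinct 195,306/1,824,345 × $819,200 = 87,699.79; South Ward 317,386/1,824,345 × $819,200 = 142,518.33; Thornfield Zone 307,436/1,824,345 × $819,200 = 138,050.41; Lower Township 247,322/1,824,345 × $819,200 = 111,056.95; Lakeview Borough 669,350/1,824,345 × $819,200 = 300,563.50.
Rounded to nearest $100: Harbor District $39,300; Pioneer Precinct $87,700; South Ward $142,500; Thornfield Zone $138,100; Lower Township $111,100; Lakeview Borough $300,600. Sum = $819,300.
Difference $819,200 − $819,300 = −$100 applied to South Ward: South Ward becomes $142,400.

Harbor District: $39,300 | Pioneer Precinct: $87,700 | South Ward: $142,400 | Thornfield Zone: $138,100 | Lower Township: $111,100 | Lakeview Borough: $300,600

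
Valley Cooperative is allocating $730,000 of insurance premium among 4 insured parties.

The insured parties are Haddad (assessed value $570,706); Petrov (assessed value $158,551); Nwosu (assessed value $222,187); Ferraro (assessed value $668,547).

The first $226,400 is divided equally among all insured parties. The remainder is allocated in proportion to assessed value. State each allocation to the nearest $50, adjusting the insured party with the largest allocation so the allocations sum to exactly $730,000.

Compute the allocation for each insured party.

First tranche $226,400 split equally: $56,600 each.
Remainder $503,600 by assessed value (total 1,619,991): Haddad 177,413.05 → $177,400; Petrov 49,288.10 → $49,300; Nwosu 69,070.37 → $69,050; Ferraro 207,828.48 → $207,850.
Totals: Haddad $56,600 + $177,400 = $234,000; Petrov $56,600 + $49,300 = $105,900; Nwosu $56,600 + $69,050 = $125,650; Ferraro $56,600 + $207,850 = $264,450.

Haddad: $234,000; Petrov: $105,900; Nwosu: $125,650; Ferraro: $264,450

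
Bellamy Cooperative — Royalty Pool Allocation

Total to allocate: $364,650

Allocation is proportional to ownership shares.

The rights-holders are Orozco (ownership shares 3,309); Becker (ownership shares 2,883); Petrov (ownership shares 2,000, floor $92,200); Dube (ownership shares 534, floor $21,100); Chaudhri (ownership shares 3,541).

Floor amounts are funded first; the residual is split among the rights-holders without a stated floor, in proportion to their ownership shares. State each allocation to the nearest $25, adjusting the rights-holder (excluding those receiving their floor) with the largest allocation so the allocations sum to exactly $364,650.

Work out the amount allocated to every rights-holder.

Guaranteed amounts: Petrov $92,200; Dube $21,100. Balance $251,350.
Balance split over remaining ownership shares 9,733: Orozco 85,453.32 → $85,450; Becker 74,452.08 → $74,450; Chaudhri 91,444.61 → $91,450.

Orozco: $85,450 · Becker: $74,450 · Petrov: $92,200 · Dube: $21,100 · Chaudhri: $91,450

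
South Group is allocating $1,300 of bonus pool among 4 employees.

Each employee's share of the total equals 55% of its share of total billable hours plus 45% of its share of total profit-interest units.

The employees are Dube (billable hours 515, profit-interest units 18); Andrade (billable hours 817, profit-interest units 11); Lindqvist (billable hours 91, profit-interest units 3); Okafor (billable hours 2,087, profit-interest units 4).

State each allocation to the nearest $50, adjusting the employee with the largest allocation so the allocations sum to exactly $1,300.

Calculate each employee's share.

Dube: $400 | Andrade: $350 | Lindqvist: $50 | Okafor: $500

Totals — billable hours 3,510, profit-interest units 36.
Composite weights (55% billable hours + 45% profit-interest units): Dube 0.3057; Andrade 0.2655; Lindqvist 0.0518; Okafor 0.3770.
Pro-rata amounts: Dube 397.41; Andrade 345.18; Lindqvist 67.29; Okafor 490.13.
Rounded to nearest $50: Dube $400; Andrade $350; Lindqvist $50; Okafor $500. Sum = $1,300.
No rounding difference to absorb.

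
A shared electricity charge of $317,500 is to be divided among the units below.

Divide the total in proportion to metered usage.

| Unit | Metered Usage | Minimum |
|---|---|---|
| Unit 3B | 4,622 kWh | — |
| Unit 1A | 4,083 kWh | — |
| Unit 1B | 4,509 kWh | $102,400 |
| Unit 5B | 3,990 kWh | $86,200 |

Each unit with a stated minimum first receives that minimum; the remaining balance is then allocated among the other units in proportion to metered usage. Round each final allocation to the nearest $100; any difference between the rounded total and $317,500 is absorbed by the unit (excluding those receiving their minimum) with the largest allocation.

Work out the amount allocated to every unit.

Minimums first: Unit 1B $102,400; Unit 5B $86,200. Remaining pool $128,900.
Remaining pool split over remaining metered usage 8,705: Unit 3B 68,440.64 → $68,400; Unit 1A 60,459.36 → $60,500.

Unit 3B: $68,400; Unit 1A: $60,500; Unit 1B: $102,400; Unit 5B: $86,200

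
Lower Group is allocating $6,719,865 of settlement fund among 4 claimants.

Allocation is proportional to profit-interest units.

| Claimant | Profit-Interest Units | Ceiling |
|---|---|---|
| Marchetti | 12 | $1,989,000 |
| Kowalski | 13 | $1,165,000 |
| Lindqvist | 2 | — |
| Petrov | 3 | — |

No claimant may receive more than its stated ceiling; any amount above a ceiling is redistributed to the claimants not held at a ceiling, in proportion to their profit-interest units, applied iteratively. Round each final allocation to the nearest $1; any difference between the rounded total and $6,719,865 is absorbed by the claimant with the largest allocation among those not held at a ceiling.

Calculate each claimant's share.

Marchetti: $1,989,000 | Kowalski: $1,165,000 | Lindqvist: $1,426,346 | Petrov: $2,139,519

Sum of profit-interest units: 30.
Unconstrained shares: Marchetti 2,687,946.00; Kowalski 2,911,941.50; Lindqvist 447,991.00; Petrov 671,986.50.
Held at cap: Marchetti ($1,989,000), Kowalski ($1,165,000); remaining pool $3,565,865 reallocated over remaining profit-interest units 5.
Shares after redistribution: Lindqvist 1,426,346.00 → $1,426,346; Petrov 2,139,519.00 → $2,139,519.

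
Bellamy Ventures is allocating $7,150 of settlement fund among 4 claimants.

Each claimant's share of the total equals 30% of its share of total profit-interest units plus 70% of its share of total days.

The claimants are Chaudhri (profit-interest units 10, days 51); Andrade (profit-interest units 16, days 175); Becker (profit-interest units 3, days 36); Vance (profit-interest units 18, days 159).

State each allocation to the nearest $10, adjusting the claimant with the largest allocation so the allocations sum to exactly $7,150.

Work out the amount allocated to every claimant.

Profit-interest units total 47; days total 421.
Combined weights (30% profit-interest units + 70% days): Chaudhri 0.1486; Andrade 0.3931; Becker 0.0790; Vance 0.3793.
Unrounded shares: Chaudhri 1,062.69; Andrade 2,810.68; Becker 564.90; Vance 2,711.74.
Rounded to nearest $10: Chaudhri $1,060; Andrade $2,810; Becker $560; Vance $2,710. Sum = $7,140.
Difference $7,150 − $7,140 = +$10 applied to largest allocation (Andrade): Andrade becomes $2,820.

Chaudhri: $1,060 | Andrade: $2,820 | Becker: $560 | Vance: $2,710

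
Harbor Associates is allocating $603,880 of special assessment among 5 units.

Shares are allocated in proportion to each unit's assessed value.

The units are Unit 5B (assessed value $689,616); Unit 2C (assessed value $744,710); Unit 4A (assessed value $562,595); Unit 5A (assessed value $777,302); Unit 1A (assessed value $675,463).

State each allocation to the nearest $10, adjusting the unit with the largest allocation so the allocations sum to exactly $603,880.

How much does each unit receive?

Total assessed value = 3,449,686.
Unrounded shares: Unit 5B 689,616/3,449,686 × $603,880 = 120,719.77; Unit 2C 744,710/3,449,686 × $603,880 = 130,364.18; Unit 4A 562,595/3,449,686 × $603,880 = 98,484.29; Unit 5A 777,302/3,449,686 × $603,880 = 136,069.52; Unit 1A 675,463/3,449,686 × $603,880 = 118,242.24.
After rounding ($10): Unit 5B $120,720; Unit 2C $130,360; Unit 4A $98,480; Unit 5A $136,070; Unit 1A $118,240. Sum = $603,870.
Difference $603,880 − $603,870 = +$10 applied to largest allocation (Unit 5A): Unit 5A becomes $136,080.

Unit 5B: $120,720 | Unit 2C: $130,360 | Unit 4A: $98,480 | Unit 5A: $136,080 | Unit 1A: $118,240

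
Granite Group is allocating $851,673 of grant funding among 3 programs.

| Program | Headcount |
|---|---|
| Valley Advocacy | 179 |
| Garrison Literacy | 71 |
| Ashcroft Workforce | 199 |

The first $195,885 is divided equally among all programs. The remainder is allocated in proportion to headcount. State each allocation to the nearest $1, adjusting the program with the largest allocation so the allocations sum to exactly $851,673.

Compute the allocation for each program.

First tranche $195,885 split equally: $65,295 each.
Remainder $655,788 by headcount (total 449): Valley Advocacy 261,438.87 → $261,439; Garrison Literacy 103,699.22 → $103,699; Ashcroft Workforce 290,649.92 → $290,650.
Totals: Valley Advocacy $65,295 + $261,439 = $326,734; Garrison Literacy $65,295 + $103,699 = $168,994; Ashcroft Workforce $65,295 + $290,650 = $355,945.

Valley Advocacy: $326,734 | Garrison Literacy: $168,994 | Ashcroft Workforce: $355,945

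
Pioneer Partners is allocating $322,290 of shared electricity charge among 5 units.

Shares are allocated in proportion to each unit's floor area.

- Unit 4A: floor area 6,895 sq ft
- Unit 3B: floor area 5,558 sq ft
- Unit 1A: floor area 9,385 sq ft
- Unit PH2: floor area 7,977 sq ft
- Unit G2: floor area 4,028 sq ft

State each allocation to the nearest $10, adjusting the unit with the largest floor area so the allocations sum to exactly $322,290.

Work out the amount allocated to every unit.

Total floor area = 6,895 + 5,558 + 9,385 + 7,977 + 4,028 = 33,843.
Raw shares: Unit 4A 65,661.72; Unit 3B 52,929.34; Unit 1A 89,374.22; Unit PH2 75,965.70; Unit G2 38,359.01.
Rounded to nearest $10: Unit 4A $65,660; Unit 3B $52,930; Unit 1A $89,370; Unit PH2 $75,970; Unit G2 $38,360. Sum = $322,290.
Sum already equals the total — no adjustment.

Unit 4A: $65,660 | Unit 3B: $52,930 | Unit 1A: $89,370 | Unit PH2: $75,970 | Unit G2: $38,360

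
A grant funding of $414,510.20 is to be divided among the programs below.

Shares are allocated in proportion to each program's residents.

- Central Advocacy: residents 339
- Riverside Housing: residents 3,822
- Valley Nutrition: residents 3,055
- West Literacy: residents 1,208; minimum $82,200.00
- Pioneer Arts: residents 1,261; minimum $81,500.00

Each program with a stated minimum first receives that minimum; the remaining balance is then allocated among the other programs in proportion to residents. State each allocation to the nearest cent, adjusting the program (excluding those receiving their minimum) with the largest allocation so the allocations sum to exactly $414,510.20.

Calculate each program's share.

Central Advocacy: $11,782.80 · Riverside Housing: $132,843.20 · Valley Nutrition: $106,184.20 · West Literacy: $82,200.00 · Pioneer Arts: $81,500.00

Guaranteed amounts: West Literacy $82,200.00; Pioneer Arts $81,500.00. Balance $250,810.20.
Balance split over remaining residents 7,216: Central Advocacy 11,782.7963 → $11,782.80; Riverside Housing 132,843.2074 → $132,843.21; Valley Nutrition 106,184.1964 → $106,184.20.
Rounding difference −$0.01 applied to Riverside Housing → $132,843.20.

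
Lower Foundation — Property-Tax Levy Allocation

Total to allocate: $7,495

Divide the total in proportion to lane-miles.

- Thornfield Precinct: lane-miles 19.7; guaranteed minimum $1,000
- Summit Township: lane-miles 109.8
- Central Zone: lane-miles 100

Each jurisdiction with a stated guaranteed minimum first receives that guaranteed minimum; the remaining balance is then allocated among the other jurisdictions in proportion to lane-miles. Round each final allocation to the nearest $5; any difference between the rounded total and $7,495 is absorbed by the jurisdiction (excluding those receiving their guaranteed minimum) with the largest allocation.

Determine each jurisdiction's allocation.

Thornfield Precinct: $1,000 | Summit Township: $3,400 | Central Zone: $3,095

Minimums first: Thornfield Precinct $1,000. Balance $6,495.
Balance split over remaining lane-miles 209.8: Summit Township 3,399.19 → $3,400; Central Zone 3,095.81 → $3,095.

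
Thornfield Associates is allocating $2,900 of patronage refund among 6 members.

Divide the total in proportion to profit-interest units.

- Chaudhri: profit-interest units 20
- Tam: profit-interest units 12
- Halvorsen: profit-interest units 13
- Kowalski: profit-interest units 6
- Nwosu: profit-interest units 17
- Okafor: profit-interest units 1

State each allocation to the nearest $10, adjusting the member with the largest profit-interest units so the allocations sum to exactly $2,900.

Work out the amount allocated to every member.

Sum of profit-interest units: 69.
Proportional shares: Chaudhri 20/69 × $2,900 = 840.58; Tam 12/69 × $2,900 = 504.35; Halvorsen 13/69 × $2,900 = 546.38; Kowalski 6/69 × $2,900 = 252.17; Nwosu 17/69 × $2,900 = 714.49; Okafor 1/69 × $2,900 = 42.03.
Rounded to nearest $10: Chaudhri $840; Tam $500; Halvorsen $550; Kowalski $250; Nwosu $710; Okafor $40. Sum = $2,890.
Difference $2,900 − $2,890 = +$10 applied to largest profit-interest units (Chaudhri): Chaudhri becomes $850.

Chaudhri: $850 | Tam: $500 | Halvorsen: $550 | Kowalski: $250 | Nwosu: $710 | Okafor: $40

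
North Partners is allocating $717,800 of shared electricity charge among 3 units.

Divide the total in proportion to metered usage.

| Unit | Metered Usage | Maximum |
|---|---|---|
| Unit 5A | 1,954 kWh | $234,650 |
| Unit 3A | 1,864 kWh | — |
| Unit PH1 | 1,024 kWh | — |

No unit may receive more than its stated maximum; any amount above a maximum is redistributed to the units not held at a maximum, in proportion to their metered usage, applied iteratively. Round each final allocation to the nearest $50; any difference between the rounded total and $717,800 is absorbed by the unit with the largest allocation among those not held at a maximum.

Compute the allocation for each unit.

Unit 5A: $234,650; Unit 3A: $311,850; Unit PH1: $171,300

Metered usage total: 4,842.
Pro-rata shares before constraints: Unit 5A 289,669.81; Unit 3A 276,327.80; Unit PH1 151,802.40.
Capped: Unit 5A ($234,650); balance $483,150 reallocated over remaining metered usage 2,888.
Shares after redistribution: Unit 3A 311,839.20 → $311,850; Unit PH1 171,310.80 → $171,300.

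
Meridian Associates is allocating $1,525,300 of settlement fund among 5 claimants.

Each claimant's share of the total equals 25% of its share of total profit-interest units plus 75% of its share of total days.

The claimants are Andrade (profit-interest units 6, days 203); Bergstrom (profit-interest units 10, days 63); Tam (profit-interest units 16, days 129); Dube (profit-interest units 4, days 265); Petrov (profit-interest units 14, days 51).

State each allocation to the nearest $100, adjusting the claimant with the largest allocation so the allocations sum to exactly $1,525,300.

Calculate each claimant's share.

Totals — profit-interest units 50, days 711.
Composite weights (25% profit-interest units + 75% days): Andrade 0.2441; Bergstrom 0.1165; Tam 0.2161; Dube 0.2995; Petrov 0.1238.
Pro-rata amounts: Andrade 372,379.15; Bergstrom 177,629.87; Tam 329,580.65; Dube 456,882.05; Petrov 188,828.28.
At nearest $100: Andrade $372,400; Bergstrom $177,600; Tam $329,600; Dube $456,900; Petrov $188,800. Sum = $1,525,300.
Sum already equals the total — no adjustment.

Andrade: $372,400 · Bergstrom: $177,600 · Tam: $329,600 · Dube: $456,900 · Petrov: $188,800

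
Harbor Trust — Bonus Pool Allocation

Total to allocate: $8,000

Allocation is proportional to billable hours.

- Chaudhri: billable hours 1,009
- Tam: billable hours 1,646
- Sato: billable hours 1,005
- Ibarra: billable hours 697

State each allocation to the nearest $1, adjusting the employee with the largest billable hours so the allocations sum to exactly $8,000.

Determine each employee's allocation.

Chaudhri: $1,853 | Tam: $3,022 | Sato: $1,845 | Ibarra: $1,280

Combined billable hours = 1,009 + 1,646 + 1,005 + 697 = 4,357.
Proportional shares: Chaudhri 1,852.65; Tam 3,022.26; Sato 1,845.31; Ibarra 1,279.78.
At nearest $1: Chaudhri $1,853; Tam $3,022; Sato $1,845; Ibarra $1,280. Sum = $8,000.
No rounding difference to absorb.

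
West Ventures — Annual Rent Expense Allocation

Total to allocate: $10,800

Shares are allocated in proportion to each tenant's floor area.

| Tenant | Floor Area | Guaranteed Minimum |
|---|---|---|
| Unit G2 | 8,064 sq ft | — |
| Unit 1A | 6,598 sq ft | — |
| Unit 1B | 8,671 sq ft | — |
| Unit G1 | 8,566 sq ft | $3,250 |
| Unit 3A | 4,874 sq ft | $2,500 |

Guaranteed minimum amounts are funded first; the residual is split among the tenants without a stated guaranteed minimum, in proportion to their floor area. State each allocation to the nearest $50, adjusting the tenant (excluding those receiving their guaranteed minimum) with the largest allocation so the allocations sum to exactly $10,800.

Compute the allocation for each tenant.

Fund the minimums — Unit G1 $3,250; Unit 3A $2,500. Residual $5,050.
Residual split over remaining floor area 23,333: Unit G2 1,745.30 → $1,750; Unit 1A 1,428.02 → $1,450; Unit 1B 1,876.68 → $1,900.
Rounding difference −$50 applied to Unit 1B → $1,850.

Unit G2: $1,750 | Unit 1A: $1,450 | Unit 1B: $1,850 | Unit G1: $3,250 | Unit 3A: $2,500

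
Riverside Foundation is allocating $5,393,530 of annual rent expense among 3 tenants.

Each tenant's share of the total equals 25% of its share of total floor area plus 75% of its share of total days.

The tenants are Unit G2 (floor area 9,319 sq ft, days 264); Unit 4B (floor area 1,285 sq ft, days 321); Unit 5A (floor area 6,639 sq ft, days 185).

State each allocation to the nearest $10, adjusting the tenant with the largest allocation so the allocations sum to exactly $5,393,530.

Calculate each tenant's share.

Floor area total 17,243; days total 770.
Blended shares (25% floor area + 75% days): Unit G2 0.3923; Unit 4B 0.3313; Unit 5A 0.2765.
Proportional shares: Unit G2 2,115,642.65; Unit 4B 1,786,839.20; Unit 5A 1,491,048.15.
After rounding ($10): Unit G2 $2,115,640; Unit 4B $1,786,840; Unit 5A $1,491,050. Sum = $5,393,530.
Sum already equals the total — no adjustment.

Unit G2: $2,115,640; Unit 4B: $1,786,840; Unit 5A: $1,491,050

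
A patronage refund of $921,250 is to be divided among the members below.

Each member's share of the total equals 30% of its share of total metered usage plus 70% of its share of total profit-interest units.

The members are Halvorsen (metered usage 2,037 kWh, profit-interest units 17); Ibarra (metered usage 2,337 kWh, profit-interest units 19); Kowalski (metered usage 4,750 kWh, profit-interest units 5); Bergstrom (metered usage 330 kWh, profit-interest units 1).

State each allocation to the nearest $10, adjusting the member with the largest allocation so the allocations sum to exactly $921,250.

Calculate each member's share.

Metered usage total 9,454; profit-interest units total 42.
Blended shares (30% metered usage + 70% profit-interest units): Halvorsen 0.3480; Ibarra 0.3908; Kowalski 0.2341; Bergstrom 0.0271.
Proportional shares: Halvorsen 320,569.79; Ibarra 360,048.22; Kowalski 215,630.71; Bergstrom 25,001.27.
Rounded to nearest $10: Halvorsen $320,570; Ibarra $360,050; Kowalski $215,630; Bergstrom $25,000. Sum = $921,250.
Sum already equals the total — no adjustment.

Halvorsen: $320,570 | Ibarra: $360,050 | Kowalski: $215,630 | Bergstrom: $25,000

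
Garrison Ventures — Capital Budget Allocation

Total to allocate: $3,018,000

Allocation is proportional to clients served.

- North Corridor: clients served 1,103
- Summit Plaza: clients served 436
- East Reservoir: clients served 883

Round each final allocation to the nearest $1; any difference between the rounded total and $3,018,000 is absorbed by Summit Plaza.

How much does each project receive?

North Corridor: $1,374,424 | Summit Plaza: $543,289 | East Reservoir: $1,100,287

Combined clients served = 2,422.
Raw shares: North Corridor 1,103/2,422 × $3,018,000 = 1,374,423.62; Summit Plaza 436/2,422 × $3,018,000 = 543,289.84; East Reservoir 883/2,422 × $3,018,000 = 1,100,286.54.
Rounded to nearest $1: North Corridor $1,374,424; Summit Plaza $543,290; East Reservoir $1,100,287. Sum = $3,018,001.
Difference $3,018,000 − $3,018,001 = −$1 applied to Summit Plaza: Summit Plaza becomes $543,289.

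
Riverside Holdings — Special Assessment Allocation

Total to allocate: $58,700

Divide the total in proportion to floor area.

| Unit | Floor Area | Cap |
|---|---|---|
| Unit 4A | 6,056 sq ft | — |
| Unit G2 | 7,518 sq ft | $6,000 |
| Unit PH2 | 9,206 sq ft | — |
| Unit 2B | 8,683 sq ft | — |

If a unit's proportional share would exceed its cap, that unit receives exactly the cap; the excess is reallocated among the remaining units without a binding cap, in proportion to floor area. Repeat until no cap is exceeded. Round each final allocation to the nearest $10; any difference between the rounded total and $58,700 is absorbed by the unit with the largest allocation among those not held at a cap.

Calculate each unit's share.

Sum of floor area: 31,463.
Proportional shares (ignoring caps): Unit 4A 11,298.58; Unit G2 14,026.21; Unit PH2 17,175.48; Unit 2B 16,199.73.
Capped: Unit G2 ($6,000); balance $52,700 reallocated over remaining floor area 23,945.
Redistributed shares: Unit 4A 13,328.51 → $13,330; Unit PH2 20,261.27 → $20,260; Unit 2B 19,110.22 → $19,110.

Unit 4A: $13,330; Unit G2: $6,000; Unit PH2: $20,260; Unit 2B: $19,110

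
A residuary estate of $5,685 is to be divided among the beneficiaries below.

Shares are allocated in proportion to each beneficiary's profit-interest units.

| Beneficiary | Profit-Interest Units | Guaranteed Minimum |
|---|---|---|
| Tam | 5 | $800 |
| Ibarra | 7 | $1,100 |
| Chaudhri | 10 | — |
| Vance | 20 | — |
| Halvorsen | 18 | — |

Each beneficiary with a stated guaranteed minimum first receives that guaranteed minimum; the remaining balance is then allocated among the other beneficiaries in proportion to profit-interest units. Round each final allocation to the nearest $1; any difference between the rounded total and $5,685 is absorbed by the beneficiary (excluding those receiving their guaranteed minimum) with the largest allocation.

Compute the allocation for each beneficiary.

Tam: $800 | Ibarra: $1,100 | Chaudhri: $789 | Vance: $1,577 | Halvorsen: $1,419

Guaranteed amounts: Tam $800; Ibarra $1,100. Balance $3,785.
Balance split over remaining profit-interest units 48: Chaudhri 788.54 → $789; Vance 1,577.08 → $1,577; Halvorsen 1,419.38 → $1,419.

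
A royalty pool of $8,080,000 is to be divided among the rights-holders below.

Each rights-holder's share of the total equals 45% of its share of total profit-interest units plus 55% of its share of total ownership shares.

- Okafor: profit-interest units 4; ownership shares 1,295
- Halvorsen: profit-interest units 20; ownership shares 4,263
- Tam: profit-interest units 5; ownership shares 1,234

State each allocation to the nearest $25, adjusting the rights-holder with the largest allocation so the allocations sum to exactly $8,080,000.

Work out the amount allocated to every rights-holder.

Profit-interest units total 29; ownership shares total 6,792.
Combined weights (45% profit-interest units + 55% ownership shares): Okafor 0.1669; Halvorsen 0.6556; Tam 0.1775.
Proportional shares: Okafor 1,348,834.67; Halvorsen 5,296,863.59; Tam 1,434,301.73.
After rounding ($25): Okafor $1,348,825; Halvorsen $5,296,875; Tam $1,434,300. Sum = $8,080,000.
Sum already equals the total — no adjustment.

Okafor: $1,348,825; Halvorsen: $5,296,875; Tam: $1,434,300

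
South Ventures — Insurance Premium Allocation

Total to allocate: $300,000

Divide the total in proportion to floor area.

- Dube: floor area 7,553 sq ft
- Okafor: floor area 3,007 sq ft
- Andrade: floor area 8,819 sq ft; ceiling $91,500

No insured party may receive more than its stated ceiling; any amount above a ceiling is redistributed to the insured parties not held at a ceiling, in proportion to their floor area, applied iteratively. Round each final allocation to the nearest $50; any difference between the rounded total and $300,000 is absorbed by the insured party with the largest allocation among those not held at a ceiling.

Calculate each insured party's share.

Dube: $149,150 | Okafor: $59,350 | Andrade: $91,500

Total floor area = 19,379.
Pro-rata shares before constraints: Dube 116,925.54; Okafor 46,550.39; Andrade 136,524.07.
Cap binds for Andrade ($91,500); balance $208,500 reallocated over remaining floor area 10,560.
Redistributed shares: Dube 149,128.84 → $149,150; Okafor 59,371.16 → $59,350.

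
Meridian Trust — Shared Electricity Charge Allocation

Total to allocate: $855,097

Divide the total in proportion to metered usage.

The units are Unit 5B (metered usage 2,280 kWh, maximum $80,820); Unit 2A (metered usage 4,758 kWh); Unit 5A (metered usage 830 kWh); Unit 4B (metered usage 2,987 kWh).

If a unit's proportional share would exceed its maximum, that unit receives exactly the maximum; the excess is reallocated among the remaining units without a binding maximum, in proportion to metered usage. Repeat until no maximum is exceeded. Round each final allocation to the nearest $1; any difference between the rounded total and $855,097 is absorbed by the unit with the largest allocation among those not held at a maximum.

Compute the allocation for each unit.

Sum of metered usage: 10,855.
Pro-rata shares before constraints: Unit 5B 179,605.82; Unit 2A 374,808.98; Unit 5A 65,382.82; Unit 4B 235,299.38.
Capped: Unit 5B ($80,820); remaining pool $774,277 reallocated over remaining metered usage 8,575.
Redistributed shares: Unit 2A 429,622.15 → $429,622; Unit 5A 74,944.60 → $74,945; Unit 4B 269,710.25 → $269,710.

Unit 5B: $80,820 · Unit 2A: $429,622 · Unit 5A: $74,945 · Unit 4B: $269,710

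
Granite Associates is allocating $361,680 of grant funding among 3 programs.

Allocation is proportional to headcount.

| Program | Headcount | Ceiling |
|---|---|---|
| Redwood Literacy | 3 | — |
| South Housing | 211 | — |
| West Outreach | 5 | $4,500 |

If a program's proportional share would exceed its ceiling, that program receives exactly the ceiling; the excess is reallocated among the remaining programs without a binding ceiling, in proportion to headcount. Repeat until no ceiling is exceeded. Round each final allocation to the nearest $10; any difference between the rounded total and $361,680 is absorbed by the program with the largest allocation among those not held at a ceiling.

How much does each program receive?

Redwood Literacy: $5,010 · South Housing: $352,170 · West Outreach: $4,500

Headcount total: 219.
Proportional shares (ignoring caps): Redwood Literacy 4,954.52; South Housing 348,467.95; West Outreach 8,257.53.
Capped: West Outreach ($4,500); residual $357,180 reallocated over remaining headcount 214.
Shares after redistribution: Redwood Literacy 5,007.20 → $5,010; South Housing 352,172.80 → $352,170.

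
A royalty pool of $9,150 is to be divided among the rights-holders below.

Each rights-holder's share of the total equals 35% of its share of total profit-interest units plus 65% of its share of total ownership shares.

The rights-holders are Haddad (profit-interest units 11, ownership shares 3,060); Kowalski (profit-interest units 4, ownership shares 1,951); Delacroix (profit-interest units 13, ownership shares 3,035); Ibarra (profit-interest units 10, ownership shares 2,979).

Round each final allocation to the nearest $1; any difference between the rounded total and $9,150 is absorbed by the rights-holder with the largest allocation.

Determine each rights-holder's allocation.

Haddad: $2,578 | Kowalski: $1,390 | Delacroix: $2,732 | Ibarra: $2,450

Totals — profit-interest units 38, ownership shares 11,025.
Combined weights (35% profit-interest units + 65% ownership shares): Haddad 0.2817; Kowalski 0.1519; Delacroix 0.2987; Ibarra 0.2677.
Unrounded shares: Haddad 2,577.77; Kowalski 1,389.58; Delacroix 2,732.84; Ibarra 2,449.80.
After rounding ($1): Haddad $2,578; Kowalski $1,390; Delacroix $2,733; Ibarra $2,450. Sum = $9,151.
Difference $9,150 − $9,151 = −$1 applied to largest allocation (Delacroix): Delacroix becomes $2,732.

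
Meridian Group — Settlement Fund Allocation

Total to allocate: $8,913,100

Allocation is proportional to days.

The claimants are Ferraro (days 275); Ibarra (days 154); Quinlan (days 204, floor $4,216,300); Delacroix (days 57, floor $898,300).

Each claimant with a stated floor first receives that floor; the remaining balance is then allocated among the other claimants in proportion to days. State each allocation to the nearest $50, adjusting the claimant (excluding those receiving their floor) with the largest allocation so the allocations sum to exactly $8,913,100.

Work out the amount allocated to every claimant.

Guaranteed amounts: Quinlan $4,216,300; Delacroix $898,300. Remaining pool $3,798,500.
Remaining pool split over remaining days 429: Ferraro 2,434,935.90 → $2,434,950; Ibarra 1,363,564.10 → $1,363,550.

Ferraro: $2,434,950 · Ibarra: $1,363,550 · Quinlan: $4,216,300 · Delacroix: $898,300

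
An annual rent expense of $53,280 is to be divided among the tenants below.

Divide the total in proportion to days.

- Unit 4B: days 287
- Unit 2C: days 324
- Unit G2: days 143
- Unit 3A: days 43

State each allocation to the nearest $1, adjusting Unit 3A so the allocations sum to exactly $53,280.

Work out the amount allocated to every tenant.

Unit 4B: $19,186; Unit 2C: $21,660; Unit G2: $9,560; Unit 3A: $2,874

Total days = 797.
Proportional shares: Unit 4B 287/797 × $53,280 = 19,186.15; Unit 2C 324/797 × $53,280 = 21,659.62; Unit G2 143/797 × $53,280 = 9,559.65; Unit 3A 43/797 × $53,280 = 2,874.58.
Rounded to nearest $1: Unit 4B $19,186; Unit 2C $21,660; Unit G2 $9,560; Unit 3A $2,875. Sum = $53,281.
Difference $53,280 − $53,281 = −$1 applied to Unit 3A: Unit 3A becomes $2,874.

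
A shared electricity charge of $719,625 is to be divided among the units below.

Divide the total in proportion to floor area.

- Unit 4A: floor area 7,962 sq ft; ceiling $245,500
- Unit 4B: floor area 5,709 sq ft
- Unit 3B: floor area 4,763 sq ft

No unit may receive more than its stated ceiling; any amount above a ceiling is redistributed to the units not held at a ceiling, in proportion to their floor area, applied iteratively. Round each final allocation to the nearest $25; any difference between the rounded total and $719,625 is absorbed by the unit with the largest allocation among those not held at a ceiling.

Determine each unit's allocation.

Unit 4A: $245,500 · Unit 4B: $258,475 · Unit 3B: $215,650

Floor area total: 18,434.
Pro-rata shares before constraints: Unit 4A 310,819.91; Unit 4B 222,867.48; Unit 3B 185,937.61.
Held at cap: Unit 4A ($245,500); remaining pool $474,125 reallocated over remaining floor area 10,472.
Remaining shares: Unit 4B 258,477.81 → $258,475; Unit 3B 215,647.19 → $215,650.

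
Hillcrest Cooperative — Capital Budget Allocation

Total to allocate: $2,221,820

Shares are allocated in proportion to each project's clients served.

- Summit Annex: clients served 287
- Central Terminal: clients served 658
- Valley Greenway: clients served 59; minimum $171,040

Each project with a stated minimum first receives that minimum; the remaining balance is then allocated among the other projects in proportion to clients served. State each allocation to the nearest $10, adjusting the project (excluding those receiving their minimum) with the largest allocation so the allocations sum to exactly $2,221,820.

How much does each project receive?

Fund the minimums — Valley Greenway $171,040. Balance $2,050,780.
Balance split over remaining clients served 945: Summit Annex 622,829.48 → $622,830; Central Terminal 1,427,950.52 → $1,427,950.

Summit Annex: $622,830 · Central Terminal: $1,427,950 · Valley Greenway: $171,040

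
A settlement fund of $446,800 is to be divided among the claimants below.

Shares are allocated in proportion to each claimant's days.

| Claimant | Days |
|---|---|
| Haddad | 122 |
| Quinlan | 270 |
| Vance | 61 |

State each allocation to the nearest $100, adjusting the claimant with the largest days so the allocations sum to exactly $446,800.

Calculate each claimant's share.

Haddad: $120,300 · Quinlan: $266,300 · Vance: $60,200

Total days = 122 + 270 + 61 = 453.
Raw shares: Haddad 120,330.24; Quinlan 266,304.64; Vance 60,165.12.
After rounding ($100): Haddad $120,300; Quinlan $266,300; Vance $60,200. Sum = $446,800.
Rounded total matches; no reconciliation needed.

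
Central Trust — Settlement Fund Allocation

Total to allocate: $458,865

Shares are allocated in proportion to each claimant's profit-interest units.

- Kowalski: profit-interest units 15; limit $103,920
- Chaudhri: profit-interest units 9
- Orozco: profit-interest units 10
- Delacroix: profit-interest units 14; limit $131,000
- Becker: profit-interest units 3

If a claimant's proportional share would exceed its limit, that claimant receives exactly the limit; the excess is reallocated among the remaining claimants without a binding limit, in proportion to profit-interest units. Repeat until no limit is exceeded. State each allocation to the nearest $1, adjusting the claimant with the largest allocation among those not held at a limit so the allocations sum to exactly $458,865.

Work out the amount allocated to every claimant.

Combined profit-interest units = 51.
Proportional shares (ignoring caps): Kowalski 134,960.29; Chaudhri 80,976.18; Orozco 89,973.53; Delacroix 125,962.94; Becker 26,992.06.
Capped: Kowalski ($103,920); balance $354,945 reallocated over remaining profit-interest units 36.
Capped: Delacroix ($131,000); balance $223,945 reallocated over remaining profit-interest units 22.
Shares after redistribution: Chaudhri 91,613.86 → $91,614; Orozco 101,793.18 → $101,793; Becker 30,537.95 → $30,538.

Kowalski: $103,920 | Chaudhri: $91,614 | Orozco: $101,793 | Delacroix: $131,000 | Becker: $30,538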